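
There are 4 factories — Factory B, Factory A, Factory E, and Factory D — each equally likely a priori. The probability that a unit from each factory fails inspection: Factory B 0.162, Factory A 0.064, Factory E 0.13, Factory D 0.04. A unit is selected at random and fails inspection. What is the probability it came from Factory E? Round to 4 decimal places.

Since the prior is uniform, the posterior is proportional to the likelihood:
  Factory B: 0.162
  Factory A: 0.064
  Factory E: 0.13
  Factory D: 0.04
Normalizing constant = 0.396.
P(Factory E | evidence) = 0.13 / 0.396 ≈ 0.3283.

0.3283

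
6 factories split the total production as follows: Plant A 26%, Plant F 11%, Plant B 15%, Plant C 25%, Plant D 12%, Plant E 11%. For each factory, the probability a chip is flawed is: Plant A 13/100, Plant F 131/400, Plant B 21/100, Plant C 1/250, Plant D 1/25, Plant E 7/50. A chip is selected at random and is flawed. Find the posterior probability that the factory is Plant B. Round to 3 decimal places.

0.257

Compute prior × likelihood for every hypothesis:
  Plant A: 0.26 × 0.13 = 0.0338
  Plant F: 0.11 × 0.3275 = 0.036025
  Plant B: 0.15 × 0.21 = 0.0315
  Plant C: 0.25 × 0.004 = 0.001
  Plant D: 0.12 × 0.04 = 0.0048
  Plant E: 0.11 × 0.14 = 0.0154
Sum = 0.122525.
P(Plant B | evidence) = 0.0315 / 0.122525 ≈ 0.257.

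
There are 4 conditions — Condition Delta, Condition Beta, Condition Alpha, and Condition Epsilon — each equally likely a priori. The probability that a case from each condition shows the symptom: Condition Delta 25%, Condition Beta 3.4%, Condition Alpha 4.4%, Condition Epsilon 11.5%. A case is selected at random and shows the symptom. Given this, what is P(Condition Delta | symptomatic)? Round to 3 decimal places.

Since the prior is uniform, the posterior is proportional to the likelihood:
  Condition Delta: 0.25
  Condition Beta: 0.034
  Condition Alpha: 0.044
  Condition Epsilon: 0.115
Sum = 0.443.
P(Condition Delta | evidence) = 0.25 / 0.443 ≈ 0.564.

0.564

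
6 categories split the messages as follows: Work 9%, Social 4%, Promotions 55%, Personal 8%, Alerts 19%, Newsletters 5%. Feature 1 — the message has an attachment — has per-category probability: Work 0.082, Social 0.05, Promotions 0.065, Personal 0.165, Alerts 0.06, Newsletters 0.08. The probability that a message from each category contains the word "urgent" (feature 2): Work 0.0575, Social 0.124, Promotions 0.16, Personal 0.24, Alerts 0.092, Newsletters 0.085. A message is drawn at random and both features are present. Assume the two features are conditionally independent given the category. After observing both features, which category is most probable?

Promotions

Prior × likelihood for each hypothesis:
  Work: 0.09 × 0.082 × 0.0575 = 0.00042435
  Social: 0.04 × 0.05 × 0.124 = 0.000248
  Promotions: 0.55 × 0.065 × 0.16 = 0.00572
  Personal: 0.08 × 0.165 × 0.24 = 0.003168
  Alerts: 0.19 × 0.06 × 0.092 = 0.0010488
  Newsletters: 0.05 × 0.08 × 0.085 = 0.00034
Sum = 0.01094915.
Largest term belongs to Promotions, so Promotions is most probable.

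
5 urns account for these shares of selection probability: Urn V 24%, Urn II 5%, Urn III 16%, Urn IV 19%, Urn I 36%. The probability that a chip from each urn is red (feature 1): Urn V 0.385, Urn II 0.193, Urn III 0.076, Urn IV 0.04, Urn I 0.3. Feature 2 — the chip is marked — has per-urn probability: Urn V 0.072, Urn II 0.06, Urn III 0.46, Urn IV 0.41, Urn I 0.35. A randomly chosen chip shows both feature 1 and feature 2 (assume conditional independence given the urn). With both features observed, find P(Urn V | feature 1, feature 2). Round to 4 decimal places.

0.1238

Prior × likelihood for each hypothesis:
  Urn V: 0.24 × 0.385 × 0.072 = 0.0066528
  Urn II: 0.05 × 0.193 × 0.06 = 0.000579
  Urn III: 0.16 × 0.076 × 0.46 = 0.0055936
  Urn IV: 0.19 × 0.04 × 0.41 = 0.003116
  Urn I: 0.36 × 0.3 × 0.35 = 0.0378
Sum = 0.0537414.
P(Urn V | evidence) = 0.0066528 / 0.0537414 ≈ 0.1238.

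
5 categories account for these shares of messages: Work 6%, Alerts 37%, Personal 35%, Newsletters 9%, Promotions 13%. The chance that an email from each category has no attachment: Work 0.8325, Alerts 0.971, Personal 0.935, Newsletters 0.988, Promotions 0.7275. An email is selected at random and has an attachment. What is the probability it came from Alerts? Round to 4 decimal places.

0.1341

Taking complements, P(attachment | each) = Work 0.1675, Alerts 0.029, Personal 0.065, Newsletters 0.012, Promotions 0.2725.
By Bayes' rule, posterior ∝ prior × likelihood:
  Work: 0.06 × 0.1675 = 0.01005
  Alerts: 0.37 × 0.029 = 0.01073
  Personal: 0.35 × 0.065 = 0.02275
  Newsletters: 0.09 × 0.012 = 0.00108
  Promotions: 0.13 × 0.2725 = 0.035425
Sum = 0.080035.
P(Alerts | evidence) = 0.01073 / 0.080035 ≈ 0.1341.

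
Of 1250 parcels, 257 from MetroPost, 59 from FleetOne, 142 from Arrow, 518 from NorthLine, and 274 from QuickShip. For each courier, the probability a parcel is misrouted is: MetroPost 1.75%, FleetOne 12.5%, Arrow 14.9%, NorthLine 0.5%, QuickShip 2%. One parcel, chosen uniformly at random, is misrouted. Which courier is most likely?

Arrow

By Bayes' rule, posterior ∝ prior × likelihood:
  MetroPost: 0.2056 × 0.0175 = 0.003598
  FleetOne: 0.0472 × 0.125 = 0.0059
  Arrow: 0.1136 × 0.149 = 0.0169264
  NorthLine: 0.4144 × 0.005 = 0.002072
  QuickShip: 0.2192 × 0.02 = 0.004384
Total = 0.0328804.
Largest term belongs to Arrow, so Arrow is most probable.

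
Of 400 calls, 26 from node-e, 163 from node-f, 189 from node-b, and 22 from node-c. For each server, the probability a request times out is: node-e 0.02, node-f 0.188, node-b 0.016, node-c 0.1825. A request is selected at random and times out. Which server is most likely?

Unnormalized posteriors (prior × likelihood):
  node-e: 0.065 × 0.02 = 0.0013
  node-f: 0.4075 × 0.188 = 0.07661
  node-b: 0.4725 × 0.016 = 0.00756
  node-c: 0.055 × 0.1825 = 0.0100375
Total = 0.0955075.
Largest term belongs to node-f, so node-f is most probable.

node-f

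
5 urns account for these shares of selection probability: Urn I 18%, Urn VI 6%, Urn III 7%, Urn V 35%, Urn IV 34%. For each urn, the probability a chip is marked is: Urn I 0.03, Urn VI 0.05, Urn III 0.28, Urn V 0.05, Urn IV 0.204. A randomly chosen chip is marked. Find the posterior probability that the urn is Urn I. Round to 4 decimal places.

0.0470

Compute prior × likelihood for every hypothesis:
  Urn I: 0.18 × 0.03 = 0.0054
  Urn VI: 0.06 × 0.05 = 0.003
  Urn III: 0.07 × 0.28 = 0.0196
  Urn V: 0.35 × 0.05 = 0.0175
  Urn IV: 0.34 × 0.204 = 0.06936
Sum = 0.11486.
P(Urn I | evidence) = 0.0054 / 0.11486 ≈ 0.0470.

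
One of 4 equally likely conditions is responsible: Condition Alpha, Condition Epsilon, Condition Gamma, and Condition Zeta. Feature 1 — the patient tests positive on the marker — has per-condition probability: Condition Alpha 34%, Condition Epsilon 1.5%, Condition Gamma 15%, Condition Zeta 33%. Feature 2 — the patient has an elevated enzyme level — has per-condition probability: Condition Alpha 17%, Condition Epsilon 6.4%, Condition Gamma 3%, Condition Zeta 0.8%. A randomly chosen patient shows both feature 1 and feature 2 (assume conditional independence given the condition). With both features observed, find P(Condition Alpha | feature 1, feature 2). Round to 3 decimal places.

0.877

With a uniform prior (1/4 each), posterior ∝ likelihood:
  Condition Alpha: 0.34 × 0.17 = 0.0578
  Condition Epsilon: 0.015 × 0.064 = 0.00096
  Condition Gamma: 0.15 × 0.03 = 0.0045
  Condition Zeta: 0.33 × 0.008 = 0.00264
Total = 0.0659.
P(Condition Alpha | evidence) = 0.0578 / 0.0659 ≈ 0.877.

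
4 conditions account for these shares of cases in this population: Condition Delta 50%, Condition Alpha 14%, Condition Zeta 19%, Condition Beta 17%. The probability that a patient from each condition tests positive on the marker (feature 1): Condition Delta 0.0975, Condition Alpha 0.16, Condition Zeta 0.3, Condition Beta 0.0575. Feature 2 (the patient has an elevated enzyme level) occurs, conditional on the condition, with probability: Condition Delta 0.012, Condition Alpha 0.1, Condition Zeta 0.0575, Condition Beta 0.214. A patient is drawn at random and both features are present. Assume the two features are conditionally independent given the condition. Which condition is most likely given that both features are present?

By Bayes' rule, posterior ∝ prior × likelihood:
  Condition Delta: 0.5 × 0.0975 × 0.012 = 0.000585
  Condition Alpha: 0.14 × 0.16 × 0.1 = 0.00224
  Condition Zeta: 0.19 × 0.3 × 0.0575 = 0.0032775
  Condition Beta: 0.17 × 0.0575 × 0.214 = 0.00209185
Normalizing constant = 0.00819435.
Largest term belongs to Condition Zeta, so Condition Zeta is most probable.

Condition Zeta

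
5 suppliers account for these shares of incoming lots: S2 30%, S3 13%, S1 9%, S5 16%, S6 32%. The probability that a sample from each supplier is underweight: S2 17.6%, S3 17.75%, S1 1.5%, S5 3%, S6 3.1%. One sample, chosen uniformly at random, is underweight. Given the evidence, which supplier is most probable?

S2

Prior × likelihood for each hypothesis:
  S2: 0.3 × 0.176 = 0.0528
  S3: 0.13 × 0.1775 = 0.023075
  S1: 0.09 × 0.015 = 0.00135
  S5: 0.16 × 0.03 = 0.0048
  S6: 0.32 × 0.031 = 0.00992
Sum = 0.091945.
Largest term belongs to S2, so S2 is most probable.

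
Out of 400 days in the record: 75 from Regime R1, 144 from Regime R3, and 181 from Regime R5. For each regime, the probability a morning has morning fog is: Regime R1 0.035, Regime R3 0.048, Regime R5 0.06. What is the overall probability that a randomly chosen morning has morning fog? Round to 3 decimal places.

By Bayes' rule, posterior ∝ prior × likelihood:
  Regime R1: 0.1875 × 0.035 = 0.0065625
  Regime R3: 0.36 × 0.048 = 0.01728
  Regime R5: 0.4525 × 0.06 = 0.02715
P(fog) = 0.0065625 + 0.01728 + 0.02715 = 0.0509925 → 0.051.

0.051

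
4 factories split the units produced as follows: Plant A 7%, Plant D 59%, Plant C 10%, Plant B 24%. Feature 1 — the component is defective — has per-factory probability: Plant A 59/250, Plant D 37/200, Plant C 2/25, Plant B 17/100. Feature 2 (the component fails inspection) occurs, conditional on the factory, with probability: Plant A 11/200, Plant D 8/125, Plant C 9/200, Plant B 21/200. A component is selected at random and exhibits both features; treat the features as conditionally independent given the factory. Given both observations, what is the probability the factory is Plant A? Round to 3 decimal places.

By Bayes' rule, posterior ∝ prior × likelihood:
  Plant A: 0.07 × 0.236 × 0.055 = 0.0009086
  Plant D: 0.59 × 0.185 × 0.064 = 0.0069856
  Plant C: 0.1 × 0.08 × 0.045 = 0.00036
  Plant B: 0.24 × 0.17 × 0.105 = 0.004284
Sum = 0.0125382.
P(Plant A | evidence) = 0.0009086 / 0.0125382 ≈ 0.072.

0.072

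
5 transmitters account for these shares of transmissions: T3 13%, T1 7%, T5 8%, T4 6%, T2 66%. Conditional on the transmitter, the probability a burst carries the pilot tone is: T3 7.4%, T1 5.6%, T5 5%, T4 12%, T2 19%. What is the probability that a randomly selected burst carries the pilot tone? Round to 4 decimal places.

0.1501

Unnormalized posteriors (prior × likelihood):
  T3: 0.13 × 0.074 = 0.00962
  T1: 0.07 × 0.056 = 0.00392
  T5: 0.08 × 0.05 = 0.004
  T4: 0.06 × 0.12 = 0.0072
  T2: 0.66 × 0.19 = 0.1254
P(pilot) = 0.00962 + 0.00392 + 0.004 + 0.0072 + 0.1254 = 0.15014 → 0.1501.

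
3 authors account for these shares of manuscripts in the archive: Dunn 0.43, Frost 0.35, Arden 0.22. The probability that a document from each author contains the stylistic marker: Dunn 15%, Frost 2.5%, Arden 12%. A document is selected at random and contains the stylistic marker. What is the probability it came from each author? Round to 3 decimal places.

By Bayes' rule, posterior ∝ prior × likelihood:
  Dunn: 0.43 × 0.15 = 0.0645
  Frost: 0.35 × 0.025 = 0.00875
  Arden: 0.22 × 0.12 = 0.0264
Total = 0.09965.
P(Dunn | marker) = 0.0645/0.09965 ≈ 0.647
P(Frost | marker) = 0.00875/0.09965 ≈ 0.088
P(Arden | marker) = 0.0264/0.09965 ≈ 0.265
(Check: 0.647+0.088+0.265 = 1.000.)

Dunn 0.647, Frost 0.088, Arden 0.265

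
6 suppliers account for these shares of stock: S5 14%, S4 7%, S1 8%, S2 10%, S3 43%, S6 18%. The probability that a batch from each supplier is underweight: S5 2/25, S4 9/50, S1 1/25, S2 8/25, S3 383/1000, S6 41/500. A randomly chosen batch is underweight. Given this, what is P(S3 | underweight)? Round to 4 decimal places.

Compute prior × likelihood for every hypothesis:
  S5: 0.14 × 0.08 = 0.0112
  S4: 0.07 × 0.18 = 0.0126
  S1: 0.08 × 0.04 = 0.0032
  S2: 0.1 × 0.32 = 0.032
  S3: 0.43 × 0.383 = 0.16469
  S6: 0.18 × 0.082 = 0.01476
Normalizing constant = 0.23845.
P(S3 | evidence) = 0.16469 / 0.23845 ≈ 0.6907.

0.6907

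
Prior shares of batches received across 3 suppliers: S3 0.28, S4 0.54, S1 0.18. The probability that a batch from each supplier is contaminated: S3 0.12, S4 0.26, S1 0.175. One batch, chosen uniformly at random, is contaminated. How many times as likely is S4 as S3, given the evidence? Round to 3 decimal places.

4.179

Compute prior × likelihood for every hypothesis:
  S3: 0.28 × 0.12 = 0.0336
  S4: 0.54 × 0.26 = 0.1404
  S1: 0.18 × 0.175 = 0.0315
Total = 0.2055.
The ratio is 0.1404 / 0.0336 (the normalizer cancels) = 4.179.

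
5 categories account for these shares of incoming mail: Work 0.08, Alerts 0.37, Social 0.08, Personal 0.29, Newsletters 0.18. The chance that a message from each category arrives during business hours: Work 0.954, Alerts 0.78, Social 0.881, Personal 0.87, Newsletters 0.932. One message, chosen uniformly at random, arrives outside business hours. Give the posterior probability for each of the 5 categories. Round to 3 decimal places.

Work 0.025, Alerts 0.563, Social 0.066, Personal 0.261, Newsletters 0.085

Taking complements, P(off-hours | each) = Work 0.046, Alerts 0.22, Social 0.119, Personal 0.13, Newsletters 0.068.
Compute prior × likelihood for every hypothesis:
  Work: 0.08 × 0.046 = 0.00368
  Alerts: 0.37 × 0.22 = 0.0814
  Social: 0.08 × 0.119 = 0.00952
  Personal: 0.29 × 0.13 = 0.0377
  Newsletters: 0.18 × 0.068 = 0.01224
Total = 0.14454.
P(Work | off-hours) = 0.00368/0.14454 ≈ 0.025
P(Alerts | off-hours) = 0.0814/0.14454 ≈ 0.563
P(Social | off-hours) = 0.00952/0.14454 ≈ 0.066
P(Personal | off-hours) = 0.0377/0.14454 ≈ 0.261
P(Newsletters | off-hours) = 0.01224/0.14454 ≈ 0.085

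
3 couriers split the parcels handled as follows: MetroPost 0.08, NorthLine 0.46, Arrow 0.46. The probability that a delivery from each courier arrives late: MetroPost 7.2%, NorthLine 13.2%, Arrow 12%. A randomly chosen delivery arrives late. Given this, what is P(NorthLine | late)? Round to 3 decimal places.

Prior × likelihood for each hypothesis:
  MetroPost: 0.08 × 0.072 = 0.00576
  NorthLine: 0.46 × 0.132 = 0.06072
  Arrow: 0.46 × 0.12 = 0.0552
Sum = 0.12168.
P(NorthLine | evidence) = 0.06072 / 0.12168 ≈ 0.499.

0.499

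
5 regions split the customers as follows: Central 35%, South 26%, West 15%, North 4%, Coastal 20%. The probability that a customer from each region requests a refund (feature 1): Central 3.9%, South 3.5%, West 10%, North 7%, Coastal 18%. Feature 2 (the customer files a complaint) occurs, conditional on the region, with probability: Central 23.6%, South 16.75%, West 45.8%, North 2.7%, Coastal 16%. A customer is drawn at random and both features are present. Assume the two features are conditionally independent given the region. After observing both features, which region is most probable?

By Bayes' rule, posterior ∝ prior × likelihood:
  Central: 0.35 × 0.039 × 0.236 = 0.0032214
  South: 0.26 × 0.035 × 0.1675 = 0.00152425
  West: 0.15 × 0.1 × 0.458 = 0.00687
  North: 0.04 × 0.07 × 0.027 = 0.0000756
  Coastal: 0.2 × 0.18 × 0.16 = 0.00576
Normalizing constant = 0.01745125.
Largest term belongs to West, so West is most probable.

West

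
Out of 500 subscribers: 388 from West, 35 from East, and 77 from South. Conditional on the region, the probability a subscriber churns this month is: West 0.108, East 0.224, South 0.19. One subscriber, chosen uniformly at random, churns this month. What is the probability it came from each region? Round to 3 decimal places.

Unnormalized posteriors (prior × likelihood):
  West: 0.776 × 0.108 = 0.083808
  East: 0.07 × 0.224 = 0.01568
  South: 0.154 × 0.19 = 0.02926
Total = 0.128748.
P(West | churn) = 0.083808/0.128748 ≈ 0.651
P(East | churn) = 0.01568/0.128748 ≈ 0.122
P(South | churn) = 0.02926/0.128748 ≈ 0.227

West 0.651, East 0.122, South 0.227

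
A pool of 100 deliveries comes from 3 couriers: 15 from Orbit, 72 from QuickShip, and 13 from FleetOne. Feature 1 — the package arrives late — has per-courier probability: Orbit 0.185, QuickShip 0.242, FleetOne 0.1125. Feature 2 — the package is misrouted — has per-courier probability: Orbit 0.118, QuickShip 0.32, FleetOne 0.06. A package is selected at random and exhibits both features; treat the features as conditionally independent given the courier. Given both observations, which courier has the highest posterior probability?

QuickShip

Prior × likelihood for each hypothesis:
  Orbit: 0.15 × 0.185 × 0.118 = 0.0032745
  QuickShip: 0.72 × 0.242 × 0.32 = 0.0557568
  FleetOne: 0.13 × 0.1125 × 0.06 = 0.0008775
Normalizing constant = 0.0599088.
Largest term belongs to QuickShip, so QuickShip is most probable.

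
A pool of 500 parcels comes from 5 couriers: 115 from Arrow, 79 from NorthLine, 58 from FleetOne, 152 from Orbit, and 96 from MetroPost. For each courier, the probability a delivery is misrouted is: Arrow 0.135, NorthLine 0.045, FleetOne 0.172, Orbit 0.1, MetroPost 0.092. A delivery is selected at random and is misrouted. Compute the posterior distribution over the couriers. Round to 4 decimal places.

Unnormalized posteriors (prior × likelihood):
  Arrow: 0.23 × 0.135 = 0.03105
  NorthLine: 0.158 × 0.045 = 0.00711
  FleetOne: 0.116 × 0.172 = 0.019952
  Orbit: 0.304 × 0.1 = 0.0304
  MetroPost: 0.192 × 0.092 = 0.017664
Normalizing constant = 0.106176.
P(Arrow | misrouted) = 0.03105/0.106176 ≈ 0.2924
P(NorthLine | misrouted) = 0.00711/0.106176 ≈ 0.0670
P(FleetOne | misrouted) = 0.019952/0.106176 ≈ 0.1879
P(Orbit | misrouted) = 0.0304/0.106176 ≈ 0.2863
P(MetroPost | misrouted) = 0.017664/0.106176 ≈ 0.1664
(Check: 0.2924+0.0670+0.1879+0.2863+0.1664 = 1.0000.)

Arrow 0.2924, NorthLine 0.0670, FleetOne 0.1879, Orbit 0.2863, MetroPost 0.1664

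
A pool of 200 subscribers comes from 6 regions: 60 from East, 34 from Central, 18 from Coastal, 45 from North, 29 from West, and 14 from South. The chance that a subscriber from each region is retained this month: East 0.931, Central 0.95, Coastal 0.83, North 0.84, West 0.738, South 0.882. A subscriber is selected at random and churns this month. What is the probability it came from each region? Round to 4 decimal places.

East 0.1633, Central 0.0671, Coastal 0.1207, North 0.2840, West 0.2997, South 0.0652

Taking complements, P(churn | each) = East 0.069, Central 0.05, Coastal 0.17, North 0.16, West 0.262, South 0.118.
By Bayes' rule, posterior ∝ prior × likelihood:
  East: 0.3 × 0.069 = 0.0207
  Central: 0.17 × 0.05 = 0.0085
  Coastal: 0.09 × 0.17 = 0.0153
  North: 0.225 × 0.16 = 0.036
  West: 0.145 × 0.262 = 0.03799
  South: 0.07 × 0.118 = 0.00826
Normalizing constant = 0.12675.
P(East | churn) = 0.0207/0.12675 ≈ 0.1633
P(Central | churn) = 0.0085/0.12675 ≈ 0.0671
P(Coastal | churn) = 0.0153/0.12675 ≈ 0.1207
P(North | churn) = 0.036/0.12675 ≈ 0.2840
P(West | churn) = 0.03799/0.12675 ≈ 0.2997
P(South | churn) = 0.00826/0.12675 ≈ 0.0652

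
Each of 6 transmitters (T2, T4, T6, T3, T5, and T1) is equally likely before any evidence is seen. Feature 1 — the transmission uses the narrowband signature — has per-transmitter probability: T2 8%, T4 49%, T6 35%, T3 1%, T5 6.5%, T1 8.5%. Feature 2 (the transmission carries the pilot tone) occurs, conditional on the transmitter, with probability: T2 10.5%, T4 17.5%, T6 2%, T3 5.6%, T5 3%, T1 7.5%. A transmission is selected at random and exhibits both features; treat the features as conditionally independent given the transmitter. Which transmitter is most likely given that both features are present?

With a uniform prior (1/6 each), posterior ∝ likelihood:
  T2: 0.08 × 0.105 = 0.0084
  T4: 0.49 × 0.175 = 0.08575
  T6: 0.35 × 0.02 = 0.007
  T3: 0.01 × 0.056 = 0.00056
  T5: 0.065 × 0.03 = 0.00195
  T1: 0.085 × 0.075 = 0.006375
Total = 0.110035.
Largest term belongs to T4, so T4 is most probable.

T4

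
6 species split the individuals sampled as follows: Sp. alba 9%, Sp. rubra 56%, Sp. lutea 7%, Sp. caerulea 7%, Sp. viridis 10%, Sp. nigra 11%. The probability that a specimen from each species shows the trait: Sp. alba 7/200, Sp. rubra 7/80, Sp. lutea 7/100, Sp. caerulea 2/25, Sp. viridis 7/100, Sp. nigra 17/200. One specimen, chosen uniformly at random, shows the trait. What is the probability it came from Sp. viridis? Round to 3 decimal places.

0.089

By Bayes' rule, posterior ∝ prior × likelihood:
  Sp. alba: 0.09 × 0.035 = 0.00315
  Sp. rubra: 0.56 × 0.0875 = 0.049
  Sp. lutea: 0.07 × 0.07 = 0.0049
  Sp. caerulea: 0.07 × 0.08 = 0.0056
  Sp. viridis: 0.1 × 0.07 = 0.007
  Sp. nigra: 0.11 × 0.085 = 0.00935
Sum = 0.079.
P(Sp. viridis | evidence) = 0.007 / 0.079 ≈ 0.089.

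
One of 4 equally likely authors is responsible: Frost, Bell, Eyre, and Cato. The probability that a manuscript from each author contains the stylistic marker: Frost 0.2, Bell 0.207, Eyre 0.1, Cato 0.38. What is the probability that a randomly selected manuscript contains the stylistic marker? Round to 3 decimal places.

Since the prior is uniform, the posterior is proportional to the likelihood:
  Frost: 0.2
  Bell: 0.207
  Eyre: 0.1
  Cato: 0.38
P(marker) = (1/4) × (0.2 + 0.207 + 0.1 + 0.38) = 0.887/4 ≈ 0.222.

0.222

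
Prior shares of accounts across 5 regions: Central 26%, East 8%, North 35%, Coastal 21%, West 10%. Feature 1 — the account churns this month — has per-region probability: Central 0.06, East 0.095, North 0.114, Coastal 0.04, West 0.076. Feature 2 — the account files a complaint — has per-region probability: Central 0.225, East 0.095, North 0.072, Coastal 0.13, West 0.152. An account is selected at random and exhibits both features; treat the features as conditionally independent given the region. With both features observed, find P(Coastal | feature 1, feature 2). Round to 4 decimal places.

Compute prior × likelihood for every hypothesis:
  Central: 0.26 × 0.06 × 0.225 = 0.00351
  East: 0.08 × 0.095 × 0.095 = 0.000722
  North: 0.35 × 0.114 × 0.072 = 0.0028728
  Coastal: 0.21 × 0.04 × 0.13 = 0.001092
  West: 0.1 × 0.076 × 0.152 = 0.0011552
Total = 0.009352.
P(Coastal | evidence) = 0.001092 / 0.009352 ≈ 0.1168.

0.1168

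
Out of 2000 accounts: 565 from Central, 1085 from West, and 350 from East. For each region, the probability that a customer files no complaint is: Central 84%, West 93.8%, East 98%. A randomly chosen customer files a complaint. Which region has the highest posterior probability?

Taking complements, P(complaint | each) = Central 0.16, West 0.062, East 0.02.
Compute prior × likelihood for every hypothesis:
  Central: 0.2825 × 0.16 = 0.0452
  West: 0.5425 × 0.062 = 0.033635
  East: 0.175 × 0.02 = 0.0035
Sum = 0.082335.
Largest term belongs to Central, so Central is most probable.

Central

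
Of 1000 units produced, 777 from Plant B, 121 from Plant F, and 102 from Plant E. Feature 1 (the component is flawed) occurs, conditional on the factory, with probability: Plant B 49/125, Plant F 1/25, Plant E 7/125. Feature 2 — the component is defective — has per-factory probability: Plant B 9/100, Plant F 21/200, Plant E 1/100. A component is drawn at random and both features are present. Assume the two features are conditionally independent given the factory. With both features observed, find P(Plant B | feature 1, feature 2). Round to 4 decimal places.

0.9798

Prior × likelihood for each hypothesis:
  Plant B: 0.777 × 0.392 × 0.09 = 0.02741256
  Plant F: 0.121 × 0.04 × 0.105 = 0.0005082
  Plant E: 0.102 × 0.056 × 0.01 = 0.00005712
Total = 0.02797788.
P(Plant B | evidence) = 0.02741256 / 0.02797788 ≈ 0.9798.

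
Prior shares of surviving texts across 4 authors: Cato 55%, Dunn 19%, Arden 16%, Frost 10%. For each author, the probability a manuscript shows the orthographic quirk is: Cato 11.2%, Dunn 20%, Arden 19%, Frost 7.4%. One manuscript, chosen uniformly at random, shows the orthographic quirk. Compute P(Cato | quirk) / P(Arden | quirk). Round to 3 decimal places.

2.026

Prior × likelihood for each hypothesis:
  Cato: 0.55 × 0.112 = 0.0616
  Dunn: 0.19 × 0.2 = 0.038
  Arden: 0.16 × 0.19 = 0.0304
  Frost: 0.1 × 0.074 = 0.0074
Total = 0.1374.
The ratio is 0.0616 / 0.0304 (the normalizer cancels) = 2.026.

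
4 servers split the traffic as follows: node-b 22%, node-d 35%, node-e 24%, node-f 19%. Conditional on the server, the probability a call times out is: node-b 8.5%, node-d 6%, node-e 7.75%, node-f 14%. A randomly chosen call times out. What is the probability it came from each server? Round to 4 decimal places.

Compute prior × likelihood for every hypothesis:
  node-b: 0.22 × 0.085 = 0.0187
  node-d: 0.35 × 0.06 = 0.021
  node-e: 0.24 × 0.0775 = 0.0186
  node-f: 0.19 × 0.14 = 0.0266
Sum = 0.0849.
P(node-b | timeout) = 0.0187/0.0849 ≈ 0.2203
P(node-d | timeout) = 0.021/0.0849 ≈ 0.2473
P(node-e | timeout) = 0.0186/0.0849 ≈ 0.2191
P(node-f | timeout) = 0.0266/0.0849 ≈ 0.3133

node-b 0.2203, node-d 0.2473, node-e 0.2191, node-f 0.3133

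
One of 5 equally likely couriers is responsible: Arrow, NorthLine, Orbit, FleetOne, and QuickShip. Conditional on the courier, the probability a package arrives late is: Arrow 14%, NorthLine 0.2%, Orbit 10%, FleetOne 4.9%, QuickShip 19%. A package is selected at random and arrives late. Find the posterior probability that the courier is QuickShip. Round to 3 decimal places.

Since the prior is uniform, the posterior is proportional to the likelihood:
  Arrow: 0.14
  NorthLine: 0.002
  Orbit: 0.1
  FleetOne: 0.049
  QuickShip: 0.19
Normalizing constant = 0.481.
P(QuickShip | evidence) = 0.19 / 0.481 ≈ 0.395.

0.395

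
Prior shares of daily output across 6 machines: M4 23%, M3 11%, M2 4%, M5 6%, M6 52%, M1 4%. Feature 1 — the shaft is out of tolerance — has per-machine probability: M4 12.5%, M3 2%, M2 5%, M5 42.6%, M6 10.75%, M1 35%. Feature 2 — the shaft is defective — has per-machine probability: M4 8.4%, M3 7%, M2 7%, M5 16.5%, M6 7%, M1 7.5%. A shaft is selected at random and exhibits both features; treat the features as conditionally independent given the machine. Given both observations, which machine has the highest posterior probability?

M5

By Bayes' rule, posterior ∝ prior × likelihood:
  M4: 0.23 × 0.125 × 0.084 = 0.002415
  M3: 0.11 × 0.02 × 0.07 = 0.000154
  M2: 0.04 × 0.05 × 0.07 = 0.00014
  M5: 0.06 × 0.426 × 0.165 = 0.0042174
  M6: 0.52 × 0.1075 × 0.07 = 0.003913
  M1: 0.04 × 0.35 × 0.075 = 0.00105
Sum = 0.0118894.
Largest term belongs to M5, so M5 is most probable.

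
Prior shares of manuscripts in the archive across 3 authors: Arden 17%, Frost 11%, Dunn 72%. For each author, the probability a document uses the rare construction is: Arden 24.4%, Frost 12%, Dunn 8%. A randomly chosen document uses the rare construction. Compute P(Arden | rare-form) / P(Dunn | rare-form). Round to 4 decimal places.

Compute prior × likelihood for every hypothesis:
  Arden: 0.17 × 0.244 = 0.04148
  Frost: 0.11 × 0.12 = 0.0132
  Dunn: 0.72 × 0.08 = 0.0576
Normalizing constant = 0.11228.
The ratio is 0.04148 / 0.0576 (the normalizer cancels) = 0.7201.

0.7201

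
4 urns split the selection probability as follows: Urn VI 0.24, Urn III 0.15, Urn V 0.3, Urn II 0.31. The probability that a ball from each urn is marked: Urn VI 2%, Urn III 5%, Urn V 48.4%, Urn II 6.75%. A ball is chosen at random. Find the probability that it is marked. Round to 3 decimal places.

By Bayes' rule, posterior ∝ prior × likelihood:
  Urn VI: 0.24 × 0.02 = 0.0048
  Urn III: 0.15 × 0.05 = 0.0075
  Urn V: 0.3 × 0.484 = 0.1452
  Urn II: 0.31 × 0.0675 = 0.020925
P(marked) = 0.0048 + 0.0075 + 0.1452 + 0.020925 = 0.178425 → 0.178.

0.178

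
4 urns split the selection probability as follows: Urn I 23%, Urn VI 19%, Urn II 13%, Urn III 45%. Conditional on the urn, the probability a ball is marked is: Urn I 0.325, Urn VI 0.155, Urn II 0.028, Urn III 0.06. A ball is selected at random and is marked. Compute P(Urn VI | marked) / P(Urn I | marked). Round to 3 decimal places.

0.394

Unnormalized posteriors (prior × likelihood):
  Urn I: 0.23 × 0.325 = 0.07475
  Urn VI: 0.19 × 0.155 = 0.02945
  Urn II: 0.13 × 0.028 = 0.00364
  Urn III: 0.45 × 0.06 = 0.027
Normalizing constant = 0.13484.
The ratio is 0.02945 / 0.07475 (the normalizer cancels) = 0.394.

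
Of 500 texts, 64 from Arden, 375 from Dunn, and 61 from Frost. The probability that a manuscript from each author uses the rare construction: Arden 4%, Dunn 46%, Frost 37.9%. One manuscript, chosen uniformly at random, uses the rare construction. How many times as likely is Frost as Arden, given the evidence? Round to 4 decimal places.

By Bayes' rule, posterior ∝ prior × likelihood:
  Arden: 0.128 × 0.04 = 0.00512
  Dunn: 0.75 × 0.46 = 0.345
  Frost: 0.122 × 0.379 = 0.046238
Total = 0.396358.
The ratio is 0.046238 / 0.00512 (the normalizer cancels) = 9.0309.

9.0309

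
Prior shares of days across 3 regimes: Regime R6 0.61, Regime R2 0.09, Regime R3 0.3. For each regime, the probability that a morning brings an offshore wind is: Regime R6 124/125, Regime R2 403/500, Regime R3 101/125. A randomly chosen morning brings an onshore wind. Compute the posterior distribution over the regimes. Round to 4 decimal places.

Taking complements, P(onshore | each) = Regime R6 0.008, Regime R2 0.194, Regime R3 0.192.
By Bayes' rule, posterior ∝ prior × likelihood:
  Regime R6: 0.61 × 0.008 = 0.00488
  Regime R2: 0.09 × 0.194 = 0.01746
  Regime R3: 0.3 × 0.192 = 0.0576
Sum = 0.07994.
P(Regime R6 | onshore) = 0.00488/0.07994 ≈ 0.0610
P(Regime R2 | onshore) = 0.01746/0.07994 ≈ 0.2184
P(Regime R3 | onshore) = 0.0576/0.07994 ≈ 0.7205
(Check: 0.0610+0.2184+0.7205 = 0.9999.)

Regime R6 0.0610, Regime R2 0.2184, Regime R3 0.7205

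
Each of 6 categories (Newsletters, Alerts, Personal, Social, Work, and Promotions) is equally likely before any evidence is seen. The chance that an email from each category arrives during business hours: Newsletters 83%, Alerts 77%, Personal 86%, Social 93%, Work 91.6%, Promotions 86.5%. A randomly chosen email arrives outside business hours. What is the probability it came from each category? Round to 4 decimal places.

Newsletters 0.2051, Alerts 0.2774, Personal 0.1689, Social 0.0844, Work 0.1013, Promotions 0.1628

Taking complements, P(off-hours | each) = Newsletters 0.17, Alerts 0.23, Personal 0.14, Social 0.07, Work 0.084, Promotions 0.135.
Since the prior is uniform, the posterior is proportional to the likelihood:
  Newsletters: 0.17
  Alerts: 0.23
  Personal: 0.14
  Social: 0.07
  Work: 0.084
  Promotions: 0.135
Sum = 0.829.
P(Newsletters | off-hours) = 0.17/0.829 ≈ 0.2051
P(Alerts | off-hours) = 0.23/0.829 ≈ 0.2774
P(Personal | off-hours) = 0.14/0.829 ≈ 0.1689
P(Social | off-hours) = 0.07/0.829 ≈ 0.0844
P(Work | off-hours) = 0.084/0.829 ≈ 0.1013
P(Promotions | off-hours) = 0.135/0.829 ≈ 0.1628
(Check: 0.2051+0.2774+0.1689+0.0844+0.1013+0.1628 = 0.9999.)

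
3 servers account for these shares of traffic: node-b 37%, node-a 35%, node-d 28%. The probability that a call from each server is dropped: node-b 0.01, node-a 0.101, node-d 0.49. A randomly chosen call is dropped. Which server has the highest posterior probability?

node-d

Prior × likelihood for each hypothesis:
  node-b: 0.37 × 0.01 = 0.0037
  node-a: 0.35 × 0.101 = 0.03535
  node-d: 0.28 × 0.49 = 0.1372
Normalizing constant = 0.17625.
Largest term belongs to node-d, so node-d is most probable.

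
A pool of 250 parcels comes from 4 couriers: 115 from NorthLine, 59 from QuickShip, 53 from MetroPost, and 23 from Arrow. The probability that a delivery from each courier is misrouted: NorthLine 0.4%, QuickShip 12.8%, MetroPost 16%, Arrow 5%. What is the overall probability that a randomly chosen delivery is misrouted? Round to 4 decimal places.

By Bayes' rule, posterior ∝ prior × likelihood:
  NorthLine: 0.46 × 0.004 = 0.00184
  QuickShip: 0.236 × 0.128 = 0.030208
  MetroPost: 0.212 × 0.16 = 0.03392
  Arrow: 0.092 × 0.05 = 0.0046
P(misrouted) = 0.00184 + 0.030208 + 0.03392 + 0.0046 = 0.070568 → 0.0706.

0.0706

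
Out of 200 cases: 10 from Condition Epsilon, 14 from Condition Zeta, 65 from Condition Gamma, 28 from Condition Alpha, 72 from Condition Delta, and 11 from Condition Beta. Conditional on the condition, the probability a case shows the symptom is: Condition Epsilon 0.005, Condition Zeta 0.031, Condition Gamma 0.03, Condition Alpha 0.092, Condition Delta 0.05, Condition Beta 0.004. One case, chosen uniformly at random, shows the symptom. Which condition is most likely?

Condition Delta

Compute prior × likelihood for every hypothesis:
  Condition Epsilon: 0.05 × 0.005 = 0.00025
  Condition Zeta: 0.07 × 0.031 = 0.00217
  Condition Gamma: 0.325 × 0.03 = 0.00975
  Condition Alpha: 0.14 × 0.092 = 0.01288
  Condition Delta: 0.36 × 0.05 = 0.018
  Condition Beta: 0.055 × 0.004 = 0.00022
Total = 0.04327.
Largest term belongs to Condition Delta, so Condition Delta is most probable.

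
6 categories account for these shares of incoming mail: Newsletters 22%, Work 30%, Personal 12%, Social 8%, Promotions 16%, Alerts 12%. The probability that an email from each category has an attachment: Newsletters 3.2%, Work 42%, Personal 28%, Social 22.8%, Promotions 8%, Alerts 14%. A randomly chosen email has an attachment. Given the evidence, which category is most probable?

Work

By Bayes' rule, posterior ∝ prior × likelihood:
  Newsletters: 0.22 × 0.032 = 0.00704
  Work: 0.3 × 0.42 = 0.126
  Personal: 0.12 × 0.28 = 0.0336
  Social: 0.08 × 0.228 = 0.01824
  Promotions: 0.16 × 0.08 = 0.0128
  Alerts: 0.12 × 0.14 = 0.0168
Normalizing constant = 0.21448.
Largest term belongs to Work, so Work is most probable.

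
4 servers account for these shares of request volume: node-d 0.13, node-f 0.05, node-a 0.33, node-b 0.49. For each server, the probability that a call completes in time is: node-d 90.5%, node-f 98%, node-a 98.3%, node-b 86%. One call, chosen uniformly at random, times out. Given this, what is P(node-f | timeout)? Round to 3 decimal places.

0.011

Taking complements, P(timeout | each) = node-d 0.095, node-f 0.02, node-a 0.017, node-b 0.14.
Unnormalized posteriors (prior × likelihood):
  node-d: 0.13 × 0.095 = 0.01235
  node-f: 0.05 × 0.02 = 0.001
  node-a: 0.33 × 0.017 = 0.00561
  node-b: 0.49 × 0.14 = 0.0686
Total = 0.08756.
P(node-f | evidence) = 0.001 / 0.08756 ≈ 0.011.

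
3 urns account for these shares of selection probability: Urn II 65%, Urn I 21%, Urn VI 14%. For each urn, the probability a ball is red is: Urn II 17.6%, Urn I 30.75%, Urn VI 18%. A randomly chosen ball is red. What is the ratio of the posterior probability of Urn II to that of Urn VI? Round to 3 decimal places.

4.540

Compute prior × likelihood for every hypothesis:
  Urn II: 0.65 × 0.176 = 0.1144
  Urn I: 0.21 × 0.3075 = 0.064575
  Urn VI: 0.14 × 0.18 = 0.0252
Total = 0.204175.
The ratio is 0.1144 / 0.0252 (the normalizer cancels) = 4.540.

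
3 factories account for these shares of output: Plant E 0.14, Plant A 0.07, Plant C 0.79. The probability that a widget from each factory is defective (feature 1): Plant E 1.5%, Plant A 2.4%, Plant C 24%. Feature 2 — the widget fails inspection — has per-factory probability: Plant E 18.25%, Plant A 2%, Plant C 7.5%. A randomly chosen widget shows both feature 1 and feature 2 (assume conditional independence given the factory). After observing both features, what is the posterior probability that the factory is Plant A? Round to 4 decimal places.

Unnormalized posteriors (prior × likelihood):
  Plant E: 0.14 × 0.015 × 0.1825 = 0.00038325
  Plant A: 0.07 × 0.024 × 0.02 = 0.0000336
  Plant C: 0.79 × 0.24 × 0.075 = 0.01422
Total = 0.01463685.
P(Plant A | evidence) = 0.0000336 / 0.01463685 ≈ 0.0023.

0.0023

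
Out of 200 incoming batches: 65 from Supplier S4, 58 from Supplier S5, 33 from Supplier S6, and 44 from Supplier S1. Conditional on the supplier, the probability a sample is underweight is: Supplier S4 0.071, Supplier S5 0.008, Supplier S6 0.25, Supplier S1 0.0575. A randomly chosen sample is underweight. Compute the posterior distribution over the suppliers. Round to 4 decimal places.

Supplier S4 0.2910, Supplier S5 0.0293, Supplier S6 0.5202, Supplier S1 0.1595

By Bayes' rule, posterior ∝ prior × likelihood:
  Supplier S4: 0.325 × 0.071 = 0.023075
  Supplier S5: 0.29 × 0.008 = 0.00232
  Supplier S6: 0.165 × 0.25 = 0.04125
  Supplier S1: 0.22 × 0.0575 = 0.01265
Normalizing constant = 0.079295.
P(Supplier S4 | underweight) = 0.023075/0.079295 ≈ 0.2910
P(Supplier S5 | underweight) = 0.00232/0.079295 ≈ 0.0293
P(Supplier S6 | underweight) = 0.04125/0.079295 ≈ 0.5202
P(Supplier S1 | underweight) = 0.01265/0.079295 ≈ 0.1595
(Check: 0.2910+0.0293+0.5202+0.1595 = 1.0000.)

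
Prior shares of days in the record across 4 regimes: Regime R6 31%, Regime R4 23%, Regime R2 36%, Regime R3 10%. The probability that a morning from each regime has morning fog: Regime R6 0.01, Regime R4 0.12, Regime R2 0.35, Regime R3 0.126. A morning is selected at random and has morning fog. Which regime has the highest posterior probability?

By Bayes' rule, posterior ∝ prior × likelihood:
  Regime R6: 0.31 × 0.01 = 0.0031
  Regime R4: 0.23 × 0.12 = 0.0276
  Regime R2: 0.36 × 0.35 = 0.126
  Regime R3: 0.1 × 0.126 = 0.0126
Sum = 0.1693.
Largest term belongs to Regime R2, so Regime R2 is most probable.

Regime R2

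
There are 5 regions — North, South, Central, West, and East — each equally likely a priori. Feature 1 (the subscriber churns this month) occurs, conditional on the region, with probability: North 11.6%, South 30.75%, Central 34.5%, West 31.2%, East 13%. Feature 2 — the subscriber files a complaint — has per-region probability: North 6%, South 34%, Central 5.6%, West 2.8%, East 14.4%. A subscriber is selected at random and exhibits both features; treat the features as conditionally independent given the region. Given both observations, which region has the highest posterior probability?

South

With a uniform prior (1/5 each), posterior ∝ likelihood:
  North: 0.116 × 0.06 = 0.00696
  South: 0.3075 × 0.34 = 0.10455
  Central: 0.345 × 0.056 = 0.01932
  West: 0.312 × 0.028 = 0.008736
  East: 0.13 × 0.144 = 0.01872
Sum = 0.158286.
Largest term belongs to South, so South is most probable.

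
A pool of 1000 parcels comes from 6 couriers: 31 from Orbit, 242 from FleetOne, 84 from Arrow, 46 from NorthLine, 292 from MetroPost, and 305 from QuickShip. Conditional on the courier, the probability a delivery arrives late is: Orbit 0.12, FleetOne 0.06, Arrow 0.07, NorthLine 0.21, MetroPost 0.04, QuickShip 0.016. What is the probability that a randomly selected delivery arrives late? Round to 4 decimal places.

0.0503

By Bayes' rule, posterior ∝ prior × likelihood:
  Orbit: 0.031 × 0.12 = 0.00372
  FleetOne: 0.242 × 0.06 = 0.01452
  Arrow: 0.084 × 0.07 = 0.00588
  NorthLine: 0.046 × 0.21 = 0.00966
  MetroPost: 0.292 × 0.04 = 0.01168
  QuickShip: 0.305 × 0.016 = 0.00488
P(late) = 0.00372 + 0.01452 + 0.00588 + 0.00966 + 0.01168 + 0.00488 = 0.05034 → 0.0503.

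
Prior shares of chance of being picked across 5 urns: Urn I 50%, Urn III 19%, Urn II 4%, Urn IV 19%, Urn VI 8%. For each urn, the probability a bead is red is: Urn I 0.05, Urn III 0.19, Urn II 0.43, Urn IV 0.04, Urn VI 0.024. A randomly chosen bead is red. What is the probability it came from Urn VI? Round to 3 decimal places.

Compute prior × likelihood for every hypothesis:
  Urn I: 0.5 × 0.05 = 0.025
  Urn III: 0.19 × 0.19 = 0.0361
  Urn II: 0.04 × 0.43 = 0.0172
  Urn IV: 0.19 × 0.04 = 0.0076
  Urn VI: 0.08 × 0.024 = 0.00192
Total = 0.08782.
P(Urn VI | evidence) = 0.00192 / 0.08782 ≈ 0.022.

0.022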